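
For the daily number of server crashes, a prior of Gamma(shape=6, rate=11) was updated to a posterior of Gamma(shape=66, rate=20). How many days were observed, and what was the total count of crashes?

A Gamma(α, β) prior (rate parametrization) on a Poisson rate with n observations summing to S gives posterior Gamma(α+S, β+n).
Matching: Σxᵢ = 66 − 6 = 60 and n = 20 − 11 = 9.

n = 9 days with total 60 crashes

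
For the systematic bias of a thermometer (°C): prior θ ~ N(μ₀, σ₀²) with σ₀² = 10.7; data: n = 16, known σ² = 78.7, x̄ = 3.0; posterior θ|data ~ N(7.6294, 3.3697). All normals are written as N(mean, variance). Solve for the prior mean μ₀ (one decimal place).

With known observation variance, the Normal–Normal posterior has precision τ_n = τ₀ + n/σ² and mean μ_n = (τ₀μ₀ + (n/σ²)x̄)/τ_n.
Here τ₀ = 1/10.7 = 0.093458 and τ_data = 16/78.7 = 0.203304, so τ_n = 0.296762.
Rearranging for μ₀: μ₀ = (μ_n·τ_n − τ_data·x̄)/τ₀ = (7.6294·0.296762 − 0.203304·3.0) / 0.093458 = 1.654204/0.093458 ≈ 17.7.

μ₀ = 17.7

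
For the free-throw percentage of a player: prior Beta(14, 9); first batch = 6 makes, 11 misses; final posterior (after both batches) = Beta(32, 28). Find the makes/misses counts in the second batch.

12 makes and 8 misses

Because Beta–binomial updating is additive in the counts, the combined data contributed (α_post−α_prior, β_post−β_prior) successes and failures.
Total across both batches: 32−14=18 makes, 28−9=19 misses.
Subtract the first batch: 18−6=12 makes and 19−11=8 misses.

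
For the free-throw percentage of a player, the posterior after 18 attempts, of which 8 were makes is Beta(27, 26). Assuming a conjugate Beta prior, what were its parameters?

Beta(19, 16)

A Beta(a, b) prior with s successes and f failures in binomial data gives a Beta(a+s, b+f) posterior.
So a = 27 − 8 = 19 and b = 26 − 10 = 16.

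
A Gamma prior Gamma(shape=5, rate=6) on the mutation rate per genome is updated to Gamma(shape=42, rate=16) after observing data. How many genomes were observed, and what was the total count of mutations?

Gamma–Poisson conjugacy: posterior shape = α + Σxᵢ, posterior rate = β + n.
Matching: Σxᵢ = 42 − 5 = 37 and n = 16 − 6 = 10.

n = 10 genomes with total 37 mutations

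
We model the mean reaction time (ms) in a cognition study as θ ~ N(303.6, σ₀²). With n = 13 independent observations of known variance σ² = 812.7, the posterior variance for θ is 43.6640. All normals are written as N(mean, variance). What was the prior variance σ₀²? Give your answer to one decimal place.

σ₀² = 144.8

Posterior precision equals prior precision plus data precision: 1/σ_n² = 1/σ₀² + n/σ².
So 1/σ₀² = 1/43.6640 − 13/812.7 = 0.022902 − 0.015996 = 0.006906.
Hence σ₀² = 1/0.006906 ≈ 144.8.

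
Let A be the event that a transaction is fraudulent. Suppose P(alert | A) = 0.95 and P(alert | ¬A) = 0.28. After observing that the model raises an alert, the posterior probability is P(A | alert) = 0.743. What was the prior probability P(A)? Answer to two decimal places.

In odds form, posterior odds = prior odds × likelihood ratio, so prior odds = posterior odds ÷ LR.
Posterior odds = 0.743/(1−0.743) = 2.8911. LR = 0.95/0.28 = 3.3929.
Prior odds = 2.8911/3.3929 = 0.8521, so P(A) = 0.8521/(1+0.8521) ≈ 0.46.

P(A) = 0.46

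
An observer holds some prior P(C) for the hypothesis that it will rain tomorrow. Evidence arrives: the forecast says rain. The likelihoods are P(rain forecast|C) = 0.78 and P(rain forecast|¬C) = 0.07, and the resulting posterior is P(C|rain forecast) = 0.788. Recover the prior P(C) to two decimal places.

Bayes' rule in odds form gives O(C|E) = O(C)·[P(E|C)/P(E|¬C)], hence O(C) = O(C|E)/LR.
Posterior odds = 0.788/(1−0.788) = 3.7170. LR = 0.78/0.07 = 11.1429.
Prior odds = 3.7170/11.1429 = 0.3336, so P(C) = 0.3336/(1+0.3336) ≈ 0.25.

P(C) = 0.25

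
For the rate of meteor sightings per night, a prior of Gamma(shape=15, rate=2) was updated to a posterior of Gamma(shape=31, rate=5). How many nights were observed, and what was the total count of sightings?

n = 3 nights with total 16 sightings

Gamma–Poisson conjugacy: posterior shape = α + Σxᵢ, posterior rate = β + n.
Matching: Σxᵢ = 31 − 15 = 16 and n = 5 − 2 = 3.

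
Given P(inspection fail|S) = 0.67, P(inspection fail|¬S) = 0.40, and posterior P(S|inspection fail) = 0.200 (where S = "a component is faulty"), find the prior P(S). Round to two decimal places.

P(S) = 0.13

Bayes' rule in odds form gives O(S|E) = O(S)·[P(E|S)/P(E|¬S)], hence O(S) = O(S|E)/LR.
Posterior odds = 0.200/(1−0.200) = 0.2500. LR = 0.67/0.40 = 1.6750.
Prior odds = 0.2500/1.6750 = 0.1493, so P(S) = 0.1493/(1+0.1493) ≈ 0.13.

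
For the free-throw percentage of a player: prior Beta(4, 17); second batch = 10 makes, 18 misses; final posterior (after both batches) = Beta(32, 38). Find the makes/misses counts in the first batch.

Because Beta–binomial updating is additive in the counts, the combined data contributed (α_post−α_prior, β_post−β_prior) successes and failures.
Total across both batches: 32−4=28 makes, 38−17=21 misses.
Subtract the second batch: 28−10=18 makes and 21−18=3 misses.

18 makes and 3 misses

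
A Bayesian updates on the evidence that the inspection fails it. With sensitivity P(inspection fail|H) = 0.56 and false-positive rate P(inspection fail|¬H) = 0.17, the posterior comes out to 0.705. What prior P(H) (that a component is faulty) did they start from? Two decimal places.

Bayes' rule in odds form gives O(H|E) = O(H)·[P(E|H)/P(E|¬H)], hence O(H) = O(H|E)/LR.
Posterior odds = 0.705/(1−0.705) = 2.3898. LR = 0.56/0.17 = 3.2941.
Prior odds = 2.3898/3.2941 = 0.7255, so P(H) = 0.7255/(1+0.7255) ≈ 0.42.

P(H) = 0.42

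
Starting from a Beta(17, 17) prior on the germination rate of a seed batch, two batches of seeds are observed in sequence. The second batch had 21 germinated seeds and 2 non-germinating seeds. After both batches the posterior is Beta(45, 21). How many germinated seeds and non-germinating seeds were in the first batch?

7 germinated seeds and 2 non-germinating seeds

Sequential conjugate updates are equivalent to a single update on the pooled data, so total successes = posterior α − prior α and total failures = posterior β − prior β.
Total across both batches: 45−17=28 germinated seeds, 21−17=4 non-germinating seeds.
Subtract the second batch: 28−21=7 germinated seeds and 4−2=2 non-germinating seeds.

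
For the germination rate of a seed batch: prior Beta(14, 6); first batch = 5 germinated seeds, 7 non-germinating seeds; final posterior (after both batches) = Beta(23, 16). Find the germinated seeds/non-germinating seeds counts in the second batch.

4 germinated seeds and 3 non-germinating seeds

Sequential conjugate updates are equivalent to a single update on the pooled data, so total successes = posterior α − prior α and total failures = posterior β − prior β.
Total across both batches: 23−14=9 germinated seeds, 16−6=10 non-germinating seeds.
Subtract the first batch: 9−5=4 germinated seeds and 10−7=3 non-germinating seeds.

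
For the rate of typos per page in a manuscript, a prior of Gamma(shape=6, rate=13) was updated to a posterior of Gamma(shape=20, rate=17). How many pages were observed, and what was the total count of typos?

n = 4 pages with total 14 typos

A Gamma(α, β) prior (rate parametrization) on a Poisson rate with n observations summing to S gives posterior Gamma(α+S, β+n).
Matching: Σxᵢ = 20 − 6 = 14 and n = 17 − 13 = 4.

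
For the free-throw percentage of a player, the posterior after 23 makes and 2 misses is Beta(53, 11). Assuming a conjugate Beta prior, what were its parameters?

Under Beta–binomial conjugacy the posterior parameters are (α+s, β+f).
So α = 53 − 23 = 30 and β = 11 − 2 = 9.

Beta(30, 9)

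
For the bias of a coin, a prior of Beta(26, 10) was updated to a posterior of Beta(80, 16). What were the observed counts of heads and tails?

54 heads and 6 tails

Beta is conjugate to the binomial likelihood: posterior = Beta(α+s, β+f).
So s = 80 − 26 = 54 and f = 16 − 10 = 6.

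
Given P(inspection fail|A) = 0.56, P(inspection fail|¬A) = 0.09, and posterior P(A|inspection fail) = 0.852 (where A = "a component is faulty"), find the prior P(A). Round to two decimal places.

P(A) = 0.48

In odds form, posterior odds = prior odds × likelihood ratio, so prior odds = posterior odds ÷ LR.
Posterior odds = 0.852/(1−0.852) = 5.7568. LR = 0.56/0.09 = 6.2222.
Prior odds = 5.7568/6.2222 = 0.9252, so P(A) = 0.9252/(1+0.9252) ≈ 0.48.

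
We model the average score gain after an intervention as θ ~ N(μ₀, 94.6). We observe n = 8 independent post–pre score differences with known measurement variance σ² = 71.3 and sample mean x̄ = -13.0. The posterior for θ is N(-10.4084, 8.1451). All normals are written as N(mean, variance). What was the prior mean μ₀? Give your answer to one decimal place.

The posterior mean is a precision-weighted average: μ_n = (τ₀μ₀ + τ_data·x̄)/(τ₀+τ_data), with τ₀=1/σ₀² and τ_data=n/σ².
Here τ₀ = 1/94.6 = 0.010571 and τ_data = 8/71.3 = 0.112202, so τ_n = 0.122773.
Rearranging for μ₀: μ₀ = (μ_n·τ_n − τ_data·x̄)/τ₀ = (-10.4084·0.122773 − 0.112202·-13.0) / 0.010571 = 0.180756/0.010571 ≈ 17.1.

μ₀ = 17.1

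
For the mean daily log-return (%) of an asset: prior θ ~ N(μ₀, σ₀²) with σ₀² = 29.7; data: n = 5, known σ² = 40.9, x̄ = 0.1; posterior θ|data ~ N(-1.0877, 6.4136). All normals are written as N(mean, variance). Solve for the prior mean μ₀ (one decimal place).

With known observation variance, the Normal–Normal posterior has precision τ_n = τ₀ + n/σ² and mean μ_n = (τ₀μ₀ + (n/σ²)x̄)/τ_n.
Here τ₀ = 1/29.7 = 0.033670 and τ_data = 5/40.9 = 0.122249, so τ_n = 0.155919.
Rearranging for μ₀: μ₀ = (μ_n·τ_n − τ_data·x̄)/τ₀ = (-1.0877·0.155919 − 0.122249·0.1) / 0.033670 = -0.181818/0.033670 ≈ -5.4.

μ₀ = -5.4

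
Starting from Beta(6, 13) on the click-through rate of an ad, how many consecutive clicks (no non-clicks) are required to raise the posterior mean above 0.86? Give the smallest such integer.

k = 74

After k clicks and 0 non-clicks the posterior is Beta(6+k, 13), with mean (6+k)/(6+13+k).
Set (6+k)/(19+k) > 0.86 and solve: k > (0.86·19 − 6)/(1 − 0.86) = 73.857.
The smallest integer exceeding 73.857 is 74.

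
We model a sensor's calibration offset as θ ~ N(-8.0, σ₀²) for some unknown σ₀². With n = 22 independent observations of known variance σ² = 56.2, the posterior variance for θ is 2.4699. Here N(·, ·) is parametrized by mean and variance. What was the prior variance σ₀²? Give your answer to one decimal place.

Posterior precision equals prior precision plus data precision: 1/σ_n² = 1/σ₀² + n/σ².
So 1/σ₀² = 1/2.4699 − 22/56.2 = 0.404875 − 0.391459 = 0.013416.
Hence σ₀² = 1/0.013416 ≈ 74.5.

σ₀² = 74.5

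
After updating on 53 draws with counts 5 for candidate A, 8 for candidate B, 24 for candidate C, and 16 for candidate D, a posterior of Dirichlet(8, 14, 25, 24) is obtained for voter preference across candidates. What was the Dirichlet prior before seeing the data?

Dirichlet(3, 6, 1, 8)

For a Dirichlet(α) prior with multinomial counts c, the posterior is Dirichlet(α + c) componentwise.
Subtract each count from the matching posterior parameter: 8−5=3, 14−8=6, 25−24=1, 24−16=8.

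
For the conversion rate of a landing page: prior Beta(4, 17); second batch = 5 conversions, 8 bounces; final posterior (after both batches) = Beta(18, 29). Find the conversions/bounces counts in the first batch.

Because Beta–binomial updating is additive in the counts, the combined data contributed (α_post−α_prior, β_post−β_prior) successes and failures.
Total across both batches: 18−4=14 conversions, 29−17=12 bounces.
Subtract the second batch: 14−5=9 conversions and 12−8=4 bounces.

9 conversions and 4 bounces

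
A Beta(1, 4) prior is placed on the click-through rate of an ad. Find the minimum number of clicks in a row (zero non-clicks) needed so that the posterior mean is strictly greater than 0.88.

After k clicks and 0 non-clicks the posterior is Beta(1+k, 4), with mean (1+k)/(1+4+k).
Set (1+k)/(5+k) > 0.88 and solve: k > (0.88·5 − 1)/(1 − 0.88) = 28.333.
The smallest integer exceeding 28.333 is 29, and checking k=29: (30)/(34) = 0.8824 > 0.88.

k = 29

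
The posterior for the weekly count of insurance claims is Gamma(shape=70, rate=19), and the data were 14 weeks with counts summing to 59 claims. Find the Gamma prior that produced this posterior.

A Gamma(α, β) prior (rate parametrization) on a Poisson rate with n observations summing to S gives posterior Gamma(α+S, β+n).
So α = 70 − 59 = 11 and β = 19 − 14 = 5.

Gamma(shape=11, rate=5)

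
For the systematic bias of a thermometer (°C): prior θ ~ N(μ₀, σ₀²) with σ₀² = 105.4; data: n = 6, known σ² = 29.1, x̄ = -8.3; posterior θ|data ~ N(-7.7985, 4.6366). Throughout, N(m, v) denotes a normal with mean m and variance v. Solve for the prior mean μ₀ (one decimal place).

With known observation variance, the Normal–Normal posterior has precision τ_n = τ₀ + n/σ² and mean μ_n = (τ₀μ₀ + (n/σ²)x̄)/τ_n.
Here τ₀ = 1/105.4 = 0.009488 and τ_data = 6/29.1 = 0.206186, so τ_n = 0.215674.
Rearranging for μ₀: μ₀ = (μ_n·τ_n − τ_data·x̄)/τ₀ = (-7.7985·0.215674 − 0.206186·-8.3) / 0.009488 = 0.029410/0.009488 ≈ 3.1.

μ₀ = 3.1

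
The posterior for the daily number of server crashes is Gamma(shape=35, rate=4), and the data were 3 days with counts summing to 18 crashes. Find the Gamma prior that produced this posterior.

Gamma(shape=17, rate=1)

A Gamma(α, β) prior (rate parametrization) on a Poisson rate with n observations summing to S gives posterior Gamma(α+S, β+n).
So α = 35 − 18 = 17 and β = 4 − 3 = 1.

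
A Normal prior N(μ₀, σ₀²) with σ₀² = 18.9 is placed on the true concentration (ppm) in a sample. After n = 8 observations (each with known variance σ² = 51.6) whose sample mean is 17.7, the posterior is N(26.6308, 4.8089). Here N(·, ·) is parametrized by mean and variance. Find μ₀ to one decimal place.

μ₀ = 52.8

With known observation variance, the Normal–Normal posterior has precision τ_n = τ₀ + n/σ² and mean μ_n = (τ₀μ₀ + (n/σ²)x̄)/τ_n.
Here τ₀ = 1/18.9 = 0.052910 and τ_data = 8/51.6 = 0.155039, so τ_n = 0.207949.
Rearranging for μ₀: μ₀ = (μ_n·τ_n − τ_data·x̄)/τ₀ = (26.6308·0.207949 − 0.155039·17.7) / 0.052910 = 2.793658/0.052910 ≈ 52.8.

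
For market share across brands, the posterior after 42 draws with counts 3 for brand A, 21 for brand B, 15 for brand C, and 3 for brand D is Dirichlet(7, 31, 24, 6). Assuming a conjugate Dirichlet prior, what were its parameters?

For a Dirichlet(α) prior with multinomial counts c, the posterior is Dirichlet(α + c) componentwise.
Subtract each count from the matching posterior parameter: 7−3=4, 31−21=10, 24−15=9, 6−3=3.

Dirichlet(4, 10, 9, 3)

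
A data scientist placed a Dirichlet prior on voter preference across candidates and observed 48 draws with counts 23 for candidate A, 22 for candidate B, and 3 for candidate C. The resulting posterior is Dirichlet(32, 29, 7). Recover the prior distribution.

For a Dirichlet(α) prior with multinomial counts c, the posterior is Dirichlet(α + c) componentwise.
Subtract each count from the matching posterior parameter: 32−23=9, 29−22=7, 7−3=4.

Dirichlet(9, 7, 4)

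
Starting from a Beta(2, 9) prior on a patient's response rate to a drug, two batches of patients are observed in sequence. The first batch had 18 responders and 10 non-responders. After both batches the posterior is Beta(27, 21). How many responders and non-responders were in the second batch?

7 responders and 2 non-responders

Sequential conjugate updates are equivalent to a single update on the pooled data, so total successes = posterior α − prior α and total failures = posterior β − prior β.
Total across both batches: 27−2=25 responders, 21−9=12 non-responders.
Subtract the first batch: 25−18=7 responders and 12−10=2 non-responders.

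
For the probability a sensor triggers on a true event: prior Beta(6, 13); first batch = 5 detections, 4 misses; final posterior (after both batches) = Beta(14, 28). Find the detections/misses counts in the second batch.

Sequential conjugate updates are equivalent to a single update on the pooled data, so total successes = posterior α − prior α and total failures = posterior β − prior β.
Total across both batches: 14−6=8 detections, 28−13=15 misses.
Subtract the first batch: 8−5=3 detections and 15−4=11 misses.

3 detections and 11 misses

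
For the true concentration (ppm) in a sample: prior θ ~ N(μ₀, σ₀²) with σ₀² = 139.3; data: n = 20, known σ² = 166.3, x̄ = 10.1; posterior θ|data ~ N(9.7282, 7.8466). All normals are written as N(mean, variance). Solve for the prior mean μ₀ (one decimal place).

μ₀ = 3.5

With known observation variance, the Normal–Normal posterior has precision τ_n = τ₀ + n/σ² and mean μ_n = (τ₀μ₀ + (n/σ²)x̄)/τ_n.
Here τ₀ = 1/139.3 = 0.007179 and τ_data = 20/166.3 = 0.120265, so τ_n = 0.127444.
Rearranging for μ₀: μ₀ = (μ_n·τ_n − τ_data·x̄)/τ₀ = (9.7282·0.127444 − 0.120265·10.1) / 0.007179 = 0.025124/0.007179 ≈ 3.5.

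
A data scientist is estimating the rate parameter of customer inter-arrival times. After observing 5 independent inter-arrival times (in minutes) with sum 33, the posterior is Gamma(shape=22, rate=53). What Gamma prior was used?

Gamma–exponential conjugacy: posterior shape = α + n, posterior rate = β + Σtᵢ.
So α = 22 − 5 = 17 and β = 53 − 33 = 20.

Gamma(shape=17, rate=20)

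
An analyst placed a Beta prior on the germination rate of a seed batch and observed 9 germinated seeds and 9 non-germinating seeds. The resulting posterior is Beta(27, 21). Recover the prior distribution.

Beta(18, 12)

Under Beta–binomial conjugacy the posterior parameters are (a+s, b+f).
So a = 27 − 9 = 18 and b = 21 − 9 = 12.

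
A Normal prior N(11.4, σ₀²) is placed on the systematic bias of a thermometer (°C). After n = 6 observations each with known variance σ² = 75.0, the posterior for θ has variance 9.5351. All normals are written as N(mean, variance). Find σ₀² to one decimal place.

σ₀² = 40.2

For the Normal–Normal model with known σ², precisions add: τ_n = τ₀ + n/σ².
So 1/σ₀² = 1/9.5351 − 6/75.0 = 0.104876 − 0.080000 = 0.024876.
Hence σ₀² = 1/0.024876 ≈ 40.2.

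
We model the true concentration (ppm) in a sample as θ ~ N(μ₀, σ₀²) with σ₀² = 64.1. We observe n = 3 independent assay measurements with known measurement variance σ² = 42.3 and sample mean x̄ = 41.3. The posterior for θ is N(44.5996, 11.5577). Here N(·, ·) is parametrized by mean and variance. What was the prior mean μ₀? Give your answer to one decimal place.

μ₀ = 59.6

With known observation variance, the Normal–Normal posterior has precision τ_n = τ₀ + n/σ² and mean μ_n = (τ₀μ₀ + (n/σ²)x̄)/τ_n.
Here τ₀ = 1/64.1 = 0.015601 and τ_data = 3/42.3 = 0.070922, so τ_n = 0.086523.
Rearranging for μ₀: μ₀ = (μ_n·τ_n − τ_data·x̄)/τ₀ = (44.5996·0.086523 − 0.070922·41.3) / 0.015601 = 0.929813/0.015601 ≈ 59.6.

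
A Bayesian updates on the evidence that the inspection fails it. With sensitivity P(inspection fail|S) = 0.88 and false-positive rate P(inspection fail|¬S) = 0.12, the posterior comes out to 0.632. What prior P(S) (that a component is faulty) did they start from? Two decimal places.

Bayes' rule in odds form gives O(S|E) = O(S)·[P(E|S)/P(E|¬S)], hence O(S) = O(S|E)/LR.
Posterior odds = 0.632/(1−0.632) = 1.7174. LR = 0.88/0.12 = 7.3333.
Prior odds = 1.7174/7.3333 = 0.2342, so P(S) = 0.2342/(1+0.2342) ≈ 0.19.

P(S) = 0.19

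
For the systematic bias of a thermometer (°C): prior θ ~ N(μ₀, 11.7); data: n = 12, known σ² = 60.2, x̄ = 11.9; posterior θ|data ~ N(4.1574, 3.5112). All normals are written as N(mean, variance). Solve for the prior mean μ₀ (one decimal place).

The posterior mean is a precision-weighted average: μ_n = (τ₀μ₀ + τ_data·x̄)/(τ₀+τ_data), with τ₀=1/σ₀² and τ_data=n/σ².
Here τ₀ = 1/11.7 = 0.085470 and τ_data = 12/60.2 = 0.199336, so τ_n = 0.284806.
Rearranging for μ₀: μ₀ = (μ_n·τ_n − τ_data·x̄)/τ₀ = (4.1574·0.284806 − 0.199336·11.9) / 0.085470 = -1.188046/0.085470 ≈ -13.9.

μ₀ = -13.9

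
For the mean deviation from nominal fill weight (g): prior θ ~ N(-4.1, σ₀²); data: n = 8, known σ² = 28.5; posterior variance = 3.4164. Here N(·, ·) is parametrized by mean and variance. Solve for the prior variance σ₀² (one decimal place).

σ₀² = 83.3

Posterior precision equals prior precision plus data precision: 1/σ_n² = 1/σ₀² + n/σ².
So 1/σ₀² = 1/3.4164 − 8/28.5 = 0.292706 − 0.280702 = 0.012004.
Hence σ₀² = 1/0.012004 ≈ 83.3.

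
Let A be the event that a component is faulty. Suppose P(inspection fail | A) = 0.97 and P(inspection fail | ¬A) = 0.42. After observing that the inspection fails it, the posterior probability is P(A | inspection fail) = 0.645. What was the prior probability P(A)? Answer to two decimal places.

P(A) = 0.44

Bayes' rule in odds form gives O(A|E) = O(A)·[P(E|A)/P(E|¬A)], hence O(A) = O(A|E)/LR.
Posterior odds = 0.645/(1−0.645) = 1.8169. LR = 0.97/0.42 = 2.3095.
Prior odds = 1.8169/2.3095 = 0.7867, so P(A) = 0.7867/(1+0.7867) ≈ 0.44.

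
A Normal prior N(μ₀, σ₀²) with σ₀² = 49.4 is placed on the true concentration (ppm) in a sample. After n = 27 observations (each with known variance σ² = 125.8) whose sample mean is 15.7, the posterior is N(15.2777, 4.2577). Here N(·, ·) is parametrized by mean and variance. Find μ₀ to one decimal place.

With known observation variance, the Normal–Normal posterior has precision τ_n = τ₀ + n/σ² and mean μ_n = (τ₀μ₀ + (n/σ²)x̄)/τ_n.
Here τ₀ = 1/49.4 = 0.020243 and τ_data = 27/125.8 = 0.214626, so τ_n = 0.234869.
Rearranging for μ₀: μ₀ = (μ_n·τ_n − τ_data·x̄)/τ₀ = (15.2777·0.234869 − 0.214626·15.7) / 0.020243 = 0.218630/0.020243 ≈ 10.8.

μ₀ = 10.8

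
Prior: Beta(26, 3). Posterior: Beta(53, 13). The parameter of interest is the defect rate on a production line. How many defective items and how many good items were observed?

A Beta(a, b) prior with s successes and f failures in binomial data gives a Beta(a+s, b+f) posterior.
So s = 53 − 26 = 27 and f = 13 − 3 = 10.

27 defective items and 10 good items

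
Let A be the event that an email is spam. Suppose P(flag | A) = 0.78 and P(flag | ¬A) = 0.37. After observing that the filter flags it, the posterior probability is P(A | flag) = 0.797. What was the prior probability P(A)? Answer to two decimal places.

P(A) = 0.65

Bayes' rule in odds form gives O(A|E) = O(A)·[P(E|A)/P(E|¬A)], hence O(A) = O(A|E)/LR.
Posterior odds = 0.797/(1−0.797) = 3.9261. LR = 0.78/0.37 = 2.1081.
Prior odds = 3.9261/2.1081 = 1.8624, so P(A) = 1.8624/(1+1.8624) ≈ 0.65.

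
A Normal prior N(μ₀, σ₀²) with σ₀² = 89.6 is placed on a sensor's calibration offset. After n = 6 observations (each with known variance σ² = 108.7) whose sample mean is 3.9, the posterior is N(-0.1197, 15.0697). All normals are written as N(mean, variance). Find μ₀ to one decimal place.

With known observation variance, the Normal–Normal posterior has precision τ_n = τ₀ + n/σ² and mean μ_n = (τ₀μ₀ + (n/σ²)x̄)/τ_n.
Here τ₀ = 1/89.6 = 0.011161 and τ_data = 6/108.7 = 0.055198, so τ_n = 0.066359.
Rearranging for μ₀: μ₀ = (μ_n·τ_n − τ_data·x̄)/τ₀ = (-0.1197·0.066359 − 0.055198·3.9) / 0.011161 = -0.223215/0.011161 ≈ -20.0.

μ₀ = -20.0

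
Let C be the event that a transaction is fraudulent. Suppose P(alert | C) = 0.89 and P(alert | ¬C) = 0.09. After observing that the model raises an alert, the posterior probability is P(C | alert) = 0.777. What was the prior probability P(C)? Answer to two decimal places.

P(C) = 0.26

In odds form, posterior odds = prior odds × likelihood ratio, so prior odds = posterior odds ÷ LR.
Posterior odds = 0.777/(1−0.777) = 3.4843. LR = 0.89/0.09 = 9.8889.
Prior odds = 3.4843/9.8889 = 0.3523, so P(C) = 0.3523/(1+0.3523) ≈ 0.26.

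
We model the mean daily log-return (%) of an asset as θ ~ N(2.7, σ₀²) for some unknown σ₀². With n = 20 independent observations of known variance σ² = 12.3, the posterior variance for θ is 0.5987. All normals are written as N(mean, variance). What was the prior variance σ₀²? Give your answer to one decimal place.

Posterior precision equals prior precision plus data precision: 1/σ_n² = 1/σ₀² + n/σ².
So 1/σ₀² = 1/0.5987 − 20/12.3 = 1.670286 − 1.626016 = 0.044270.
Hence σ₀² = 1/0.044270 ≈ 22.6.

σ₀² = 22.6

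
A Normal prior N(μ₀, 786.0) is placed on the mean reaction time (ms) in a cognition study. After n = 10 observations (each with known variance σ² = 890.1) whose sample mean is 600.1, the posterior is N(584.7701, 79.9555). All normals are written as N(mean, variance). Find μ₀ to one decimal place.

The posterior mean is a precision-weighted average: μ_n = (τ₀μ₀ + τ_data·x̄)/(τ₀+τ_data), with τ₀=1/σ₀² and τ_data=n/σ².
Here τ₀ = 1/786.0 = 0.001272 and τ_data = 10/890.1 = 0.011235, so τ_n = 0.012507.
Rearranging for μ₀: μ₀ = (μ_n·τ_n − τ_data·x̄)/τ₀ = (584.7701·0.012507 − 0.011235·600.1) / 0.001272 = 0.571596/0.001272 ≈ 449.4.

μ₀ = 449.4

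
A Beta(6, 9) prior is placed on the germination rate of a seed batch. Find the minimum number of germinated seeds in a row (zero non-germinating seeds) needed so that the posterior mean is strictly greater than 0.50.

After k germinated seeds and 0 non-germinating seeds the posterior is Beta(6+k, 9), with mean (6+k)/(6+9+k).
Set (6+k)/(15+k) > 0.50 and solve: k > (0.50·15 − 6)/(1 − 0.50) = 3.000.
The smallest integer exceeding 3.000 is 4.

k = 4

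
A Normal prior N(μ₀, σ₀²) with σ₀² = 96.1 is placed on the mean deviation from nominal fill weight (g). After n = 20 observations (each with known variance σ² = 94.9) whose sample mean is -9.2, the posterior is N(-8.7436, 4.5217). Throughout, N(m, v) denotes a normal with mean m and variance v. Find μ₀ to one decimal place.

The posterior mean is a precision-weighted average: μ_n = (τ₀μ₀ + τ_data·x̄)/(τ₀+τ_data), with τ₀=1/σ₀² and τ_data=n/σ².
Here τ₀ = 1/96.1 = 0.010406 and τ_data = 20/94.9 = 0.210748, so τ_n = 0.221154.
Rearranging for μ₀: μ₀ = (μ_n·τ_n − τ_data·x̄)/τ₀ = (-8.7436·0.221154 − 0.210748·-9.2) / 0.010406 = 0.005199/0.010406 ≈ 0.5.

μ₀ = 0.5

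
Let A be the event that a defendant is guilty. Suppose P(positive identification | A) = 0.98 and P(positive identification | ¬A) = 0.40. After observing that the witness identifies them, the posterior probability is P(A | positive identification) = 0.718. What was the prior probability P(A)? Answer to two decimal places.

P(A) = 0.51

In odds form, posterior odds = prior odds × likelihood ratio, so prior odds = posterior odds ÷ LR.
Posterior odds = 0.718/(1−0.718) = 2.5461. LR = 0.98/0.40 = 2.4500.
Prior odds = 2.5461/2.4500 = 1.0392, so P(A) = 1.0392/(1+1.0392) ≈ 0.51.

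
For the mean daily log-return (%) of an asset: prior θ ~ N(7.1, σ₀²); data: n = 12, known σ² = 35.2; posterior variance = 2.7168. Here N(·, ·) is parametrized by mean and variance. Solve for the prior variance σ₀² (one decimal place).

Posterior precision equals prior precision plus data precision: 1/σ_n² = 1/σ₀² + n/σ².
So 1/σ₀² = 1/2.7168 − 12/35.2 = 0.368080 − 0.340909 = 0.027171.
Hence σ₀² = 1/0.027171 ≈ 36.8.

σ₀² = 36.8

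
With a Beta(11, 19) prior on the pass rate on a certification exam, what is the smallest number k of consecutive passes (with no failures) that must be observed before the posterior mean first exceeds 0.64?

k = 23

After k passes and 0 failures the posterior is Beta(11+k, 19), with mean (11+k)/(11+19+k).
Set (11+k)/(30+k) > 0.64 and solve: k > (0.64·30 − 11)/(1 − 0.64) = 22.778.
The smallest integer exceeding 22.778 is 23.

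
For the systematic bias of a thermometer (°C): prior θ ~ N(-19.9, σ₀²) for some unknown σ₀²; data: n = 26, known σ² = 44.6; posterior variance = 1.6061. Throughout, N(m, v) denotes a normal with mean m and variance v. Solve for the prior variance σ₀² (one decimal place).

For the Normal–Normal model with known σ², precisions add: τ_n = τ₀ + n/σ².
So 1/σ₀² = 1/1.6061 − 26/44.6 = 0.622626 − 0.582960 = 0.039666.
Hence σ₀² = 1/0.039666 ≈ 25.2.

σ₀² = 25.2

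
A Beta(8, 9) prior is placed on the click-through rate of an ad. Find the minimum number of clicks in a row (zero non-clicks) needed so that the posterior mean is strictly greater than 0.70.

k = 14

After k clicks and 0 non-clicks the posterior is Beta(8+k, 9), with mean (8+k)/(8+9+k).
Set (8+k)/(17+k) > 0.70 and solve: k > (0.70·17 − 8)/(1 − 0.70) = 13.000.
The smallest integer exceeding 13.000 is 14.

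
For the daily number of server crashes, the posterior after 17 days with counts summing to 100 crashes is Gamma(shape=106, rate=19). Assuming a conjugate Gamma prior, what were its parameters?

Gamma(shape=6, rate=2)

Gamma–Poisson conjugacy: posterior shape = α + Σxᵢ, posterior rate = β + n.
So α = 106 − 100 = 6 and β = 19 − 17 = 2.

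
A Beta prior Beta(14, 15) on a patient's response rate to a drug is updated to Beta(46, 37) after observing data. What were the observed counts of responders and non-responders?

Beta is conjugate to the binomial likelihood: posterior = Beta(a+s, b+f).
Match parameters: s=46−14=32, f=37−15=22.

32 responders and 22 non-responders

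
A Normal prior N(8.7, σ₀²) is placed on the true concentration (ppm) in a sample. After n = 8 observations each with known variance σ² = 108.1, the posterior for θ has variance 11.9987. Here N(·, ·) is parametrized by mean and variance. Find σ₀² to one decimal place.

Posterior precision equals prior precision plus data precision: 1/σ_n² = 1/σ₀² + n/σ².
So 1/σ₀² = 1/11.9987 − 8/108.1 = 0.083342 − 0.074006 = 0.009336.
Hence σ₀² = 1/0.009336 ≈ 107.1.

σ₀² = 107.1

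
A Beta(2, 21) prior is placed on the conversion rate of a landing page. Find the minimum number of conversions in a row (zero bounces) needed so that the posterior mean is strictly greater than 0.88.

After k conversions and 0 bounces the posterior is Beta(2+k, 21), with mean (2+k)/(2+21+k).
Set (2+k)/(23+k) > 0.88 and solve: k > (0.88·23 − 2)/(1 − 0.88) = 152.000.
The smallest integer exceeding 152.000 is 153.

k = 153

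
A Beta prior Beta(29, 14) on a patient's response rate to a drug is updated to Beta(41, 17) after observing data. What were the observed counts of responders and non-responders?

12 responders and 3 non-responders

Beta is conjugate to the binomial likelihood: posterior = Beta(α+s, β+f).
So s = 41 − 29 = 12 and f = 17 − 14 = 3.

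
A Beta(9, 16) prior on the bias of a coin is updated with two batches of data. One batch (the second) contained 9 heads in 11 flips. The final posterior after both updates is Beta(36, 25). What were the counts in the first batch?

18 heads and 7 tails

Because Beta–binomial updating is additive in the counts, the combined data contributed (α_post−α_prior, β_post−β_prior) successes and failures.
Total across both batches: 36−9=27 heads, 25−16=9 tails.
Subtract the second batch: 27−9=18 heads and 9−2=7 tails.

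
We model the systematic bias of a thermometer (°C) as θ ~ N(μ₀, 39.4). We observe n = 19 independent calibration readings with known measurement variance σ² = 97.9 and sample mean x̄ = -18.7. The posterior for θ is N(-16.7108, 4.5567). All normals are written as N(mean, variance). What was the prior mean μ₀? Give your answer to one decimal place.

The posterior mean is a precision-weighted average: μ_n = (τ₀μ₀ + τ_data·x̄)/(τ₀+τ_data), with τ₀=1/σ₀² and τ_data=n/σ².
Here τ₀ = 1/39.4 = 0.025381 and τ_data = 19/97.9 = 0.194076, so τ_n = 0.219457.
Rearranging for μ₀: μ₀ = (μ_n·τ_n − τ_data·x̄)/τ₀ = (-16.7108·0.219457 − 0.194076·-18.7) / 0.025381 = -0.038081/0.025381 ≈ -1.5.

μ₀ = -1.5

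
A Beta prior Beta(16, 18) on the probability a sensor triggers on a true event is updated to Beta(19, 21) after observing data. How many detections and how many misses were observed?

3 detections and 3 misses

Beta is conjugate to the binomial likelihood: posterior = Beta(α+s, β+f).
Match parameters: s=19−16=3, f=21−18=3.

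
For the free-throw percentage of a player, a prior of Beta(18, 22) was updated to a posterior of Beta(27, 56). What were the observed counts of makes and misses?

9 makes and 34 misses

Under Beta–binomial conjugacy the posterior parameters are (a+s, b+f).
Match parameters: s=27−18=9, f=56−22=34.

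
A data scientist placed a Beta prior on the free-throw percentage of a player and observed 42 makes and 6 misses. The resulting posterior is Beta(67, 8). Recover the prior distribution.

A Beta(α, β) prior with s successes and f failures in binomial data gives a Beta(α+s, β+f) posterior.
Subtract the data counts: 67−42=25, 8−6=2.

Beta(25, 2)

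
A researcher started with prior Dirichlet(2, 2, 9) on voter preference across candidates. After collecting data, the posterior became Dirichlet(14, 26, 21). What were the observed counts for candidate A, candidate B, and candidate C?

counts (12, 24, 12)

For a Dirichlet(α) prior with multinomial counts c, the posterior is Dirichlet(α + c) componentwise.
Counts are posterior − prior componentwise: 14−2=12, 26−2=24, 21−9=12.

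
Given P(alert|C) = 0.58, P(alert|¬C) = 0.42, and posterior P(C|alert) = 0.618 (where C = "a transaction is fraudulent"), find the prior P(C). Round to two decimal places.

P(C) = 0.54

In odds form, posterior odds = prior odds × likelihood ratio, so prior odds = posterior odds ÷ LR.
Posterior odds = 0.618/(1−0.618) = 1.6178. LR = 0.58/0.42 = 1.3810.
Prior odds = 1.6178/1.3810 = 1.1715, so P(C) = 1.1715/(1+1.1715) ≈ 0.54.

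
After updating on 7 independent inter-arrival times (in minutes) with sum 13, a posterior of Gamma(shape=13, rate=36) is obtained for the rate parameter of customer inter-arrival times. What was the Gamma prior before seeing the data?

Gamma(shape=6, rate=23)

Gamma–exponential conjugacy: posterior shape = α + n, posterior rate = β + Σtᵢ.
So α = 13 − 7 = 6 and β = 36 − 13 = 23.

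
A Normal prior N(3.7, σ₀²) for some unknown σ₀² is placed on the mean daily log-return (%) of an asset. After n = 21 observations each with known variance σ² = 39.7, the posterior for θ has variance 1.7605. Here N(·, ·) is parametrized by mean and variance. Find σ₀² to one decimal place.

For the Normal–Normal model with known σ², precisions add: τ_n = τ₀ + n/σ².
So 1/σ₀² = 1/1.7605 − 21/39.7 = 0.568020 − 0.528967 = 0.039053.
Hence σ₀² = 1/0.039053 ≈ 25.6.

σ₀² = 25.6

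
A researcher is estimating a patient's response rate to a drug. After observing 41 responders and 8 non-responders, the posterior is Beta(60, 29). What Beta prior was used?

Beta(19, 21)

Beta is conjugate to the binomial likelihood: posterior = Beta(α+s, β+f).
Subtract the data counts: 60−41=19, 29−8=21.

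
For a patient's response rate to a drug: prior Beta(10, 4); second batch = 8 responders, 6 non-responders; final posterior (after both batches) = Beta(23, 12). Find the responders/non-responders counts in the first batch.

Sequential conjugate updates are equivalent to a single update on the pooled data, so total successes = posterior α − prior α and total failures = posterior β − prior β.
Total across both batches: 23−10=13 responders, 12−4=8 non-responders.
Subtract the second batch: 13−8=5 responders and 8−6=2 non-responders.

5 responders and 2 non-responders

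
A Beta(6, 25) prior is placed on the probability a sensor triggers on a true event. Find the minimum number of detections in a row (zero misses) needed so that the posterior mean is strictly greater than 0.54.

k = 24

After k detections and 0 misses the posterior is Beta(6+k, 25), with mean (6+k)/(6+25+k).
Set (6+k)/(31+k) > 0.54 and solve: k > (0.54·31 − 6)/(1 − 0.54) = 23.348.
The smallest integer exceeding 23.348 is 24.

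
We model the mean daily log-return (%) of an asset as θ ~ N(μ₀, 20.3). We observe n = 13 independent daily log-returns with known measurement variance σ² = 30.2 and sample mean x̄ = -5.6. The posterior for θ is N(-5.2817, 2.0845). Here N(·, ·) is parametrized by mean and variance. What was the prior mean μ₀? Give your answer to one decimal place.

μ₀ = -2.5

With known observation variance, the Normal–Normal posterior has precision τ_n = τ₀ + n/σ² and mean μ_n = (τ₀μ₀ + (n/σ²)x̄)/τ_n.
Here τ₀ = 1/20.3 = 0.049261 and τ_data = 13/30.2 = 0.430464, so τ_n = 0.479725.
Rearranging for μ₀: μ₀ = (μ_n·τ_n − τ_data·x̄)/τ₀ = (-5.2817·0.479725 − 0.430464·-5.6) / 0.049261 = -0.123165/0.049261 ≈ -2.5.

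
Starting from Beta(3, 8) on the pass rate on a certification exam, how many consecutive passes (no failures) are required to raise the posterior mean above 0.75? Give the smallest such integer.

After k passes and 0 failures the posterior is Beta(3+k, 8), with mean (3+k)/(3+8+k).
Set (3+k)/(11+k) > 0.75 and solve: k > (0.75·11 − 3)/(1 − 0.75) = 21.000.
The smallest integer exceeding 21.000 is 22.

k = 22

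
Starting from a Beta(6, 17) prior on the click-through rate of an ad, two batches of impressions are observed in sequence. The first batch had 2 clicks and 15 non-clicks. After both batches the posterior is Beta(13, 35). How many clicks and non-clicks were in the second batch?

5 clicks and 3 non-clicks

Because Beta–binomial updating is additive in the counts, the combined data contributed (α_post−α_prior, β_post−β_prior) successes and failures.
Total across both batches: 13−6=7 clicks, 35−17=18 non-clicks.
Subtract the first batch: 7−2=5 clicks and 18−15=3 non-clicks.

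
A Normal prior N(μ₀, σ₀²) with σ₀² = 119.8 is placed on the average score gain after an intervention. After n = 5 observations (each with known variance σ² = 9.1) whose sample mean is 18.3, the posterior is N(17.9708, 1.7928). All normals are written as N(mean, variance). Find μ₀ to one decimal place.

With known observation variance, the Normal–Normal posterior has precision τ_n = τ₀ + n/σ² and mean μ_n = (τ₀μ₀ + (n/σ²)x̄)/τ_n.
Here τ₀ = 1/119.8 = 0.008347 and τ_data = 5/9.1 = 0.549451, so τ_n = 0.557798.
Rearranging for μ₀: μ₀ = (μ_n·τ_n − τ_data·x̄)/τ₀ = (17.9708·0.557798 − 0.549451·18.3) / 0.008347 = -0.030877/0.008347 ≈ -3.7.

μ₀ = -3.7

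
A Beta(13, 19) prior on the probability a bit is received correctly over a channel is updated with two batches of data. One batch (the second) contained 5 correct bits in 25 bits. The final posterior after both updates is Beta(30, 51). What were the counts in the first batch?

Sequential conjugate updates are equivalent to a single update on the pooled data, so total successes = posterior α − prior α and total failures = posterior β − prior β.
Total across both batches: 30−13=17 correct bits, 51−19=32 errors.
Subtract the second batch: 17−5=12 correct bits and 32−20=12 errors.

12 correct bits and 12 errors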